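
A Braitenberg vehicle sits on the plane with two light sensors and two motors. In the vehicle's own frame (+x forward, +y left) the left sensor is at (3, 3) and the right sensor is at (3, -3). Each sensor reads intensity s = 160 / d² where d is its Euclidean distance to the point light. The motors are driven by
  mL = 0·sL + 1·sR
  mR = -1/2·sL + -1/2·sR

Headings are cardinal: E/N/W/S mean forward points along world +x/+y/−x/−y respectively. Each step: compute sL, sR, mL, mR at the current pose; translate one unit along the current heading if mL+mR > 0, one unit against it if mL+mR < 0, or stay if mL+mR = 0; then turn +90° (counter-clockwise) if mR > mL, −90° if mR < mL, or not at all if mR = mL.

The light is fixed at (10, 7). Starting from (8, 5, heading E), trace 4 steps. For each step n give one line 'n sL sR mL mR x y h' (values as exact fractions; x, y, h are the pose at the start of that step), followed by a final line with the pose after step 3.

n=0: pose=(8,5,E); sL=80, sR=80/13; mL=80/13, mR=-560/13; mL+mR=-480/13 → advance -1; mR−mL=-640/13 → turn -1·90°
n=1: pose=(7,5,S); sL=32/5, sR=160/61; mL=160/61, mR=-1376/305; mL+mR=-576/305 → advance -1; mR−mL=-2176/305 → turn -1·90°
n=2: pose=(7,6,W); sL=40/13, sR=4; mL=4, mR=-46/13; mL+mR=6/13 → advance +1; mR−mL=-98/13 → turn -1·90°
n=3: pose=(6,6,N); sL=160/53, sR=32; mL=32, mR=-928/53; mL+mR=768/53 → advance +1; mR−mL=-2624/53 → turn -1·90°

0 80 80/13 80/13 -560/13 8 5 E
1 32/5 160/61 160/61 -1376/305 7 5 S
2 40/13 4 4 -46/13 7 6 W
3 160/53 32 32 -928/53 6 6 N
final 6 7 E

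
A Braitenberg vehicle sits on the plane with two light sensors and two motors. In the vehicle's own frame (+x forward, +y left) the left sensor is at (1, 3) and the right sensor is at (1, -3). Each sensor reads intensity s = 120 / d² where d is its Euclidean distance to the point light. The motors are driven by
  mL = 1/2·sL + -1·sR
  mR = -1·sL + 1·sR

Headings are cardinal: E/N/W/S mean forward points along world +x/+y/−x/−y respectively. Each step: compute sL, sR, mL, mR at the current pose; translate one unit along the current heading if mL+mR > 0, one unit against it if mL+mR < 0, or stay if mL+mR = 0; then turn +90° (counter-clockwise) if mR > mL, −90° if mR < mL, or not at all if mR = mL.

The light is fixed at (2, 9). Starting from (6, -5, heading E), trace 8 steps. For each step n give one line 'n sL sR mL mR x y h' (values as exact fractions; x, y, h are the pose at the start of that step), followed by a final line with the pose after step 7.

0 60/73 60/157 330/11461 -5040/11461 6 -5 E
1 40/87 8/15 -44/145 32/435 5 -5 S
2 30/29 15/34 75/986 -585/986 5 -4 E
3 120/221 120/197 -14700/43537 2880/43537 4 -4 S
4 4/3 20/39 2/13 -32/39 4 -3 E
5 24/37 120/173 -2364/6401 288/6401 3 -3 S
6 30/17 3/5 24/85 -99/85 3 -2 E
7 40/51 40/51 -20/51 0 2 -2 S
final 2 -1 E

n=0: pose=(6,-5,E); sL=60/73, sR=60/157; mL=330/11461, mR=-5040/11461; mL+mR=-30/73 → advance -1; mR−mL=-5370/11461 → turn -1·90°
n=1: pose=(5,-5,S); sL=40/87, sR=8/15; mL=-44/145, mR=32/435; mL+mR=-20/87 → advance -1; mR−mL=164/435 → turn +1·90°
n=2: pose=(5,-4,E); sL=30/29, sR=15/34; mL=75/986, mR=-585/986; mL+mR=-15/29 → advance -1; mR−mL=-330/493 → turn -1·90°
n=3: pose=(4,-4,S); sL=120/221, sR=120/197; mL=-14700/43537, mR=2880/43537; mL+mR=-60/221 → advance -1; mR−mL=17580/43537 → turn +1·90°
n=4: pose=(4,-3,E); sL=4/3, sR=20/39; mL=2/13, mR=-32/39; mL+mR=-2/3 → advance -1; mR−mL=-38/39 → turn -1·90°
n=5: pose=(3,-3,S); sL=24/37, sR=120/173; mL=-2364/6401, mR=288/6401; mL+mR=-12/37 → advance -1; mR−mL=2652/6401 → turn +1·90°
n=6: pose=(3,-2,E); sL=30/17, sR=3/5; mL=24/85, mR=-99/85; mL+mR=-15/17 → advance -1; mR−mL=-123/85 → turn -1·90°
n=7: pose=(2,-2,S); sL=40/51, sR=40/51; mL=-20/51, mR=0; mL+mR=-20/51 → advance -1; mR−mL=20/51 → turn +1·90°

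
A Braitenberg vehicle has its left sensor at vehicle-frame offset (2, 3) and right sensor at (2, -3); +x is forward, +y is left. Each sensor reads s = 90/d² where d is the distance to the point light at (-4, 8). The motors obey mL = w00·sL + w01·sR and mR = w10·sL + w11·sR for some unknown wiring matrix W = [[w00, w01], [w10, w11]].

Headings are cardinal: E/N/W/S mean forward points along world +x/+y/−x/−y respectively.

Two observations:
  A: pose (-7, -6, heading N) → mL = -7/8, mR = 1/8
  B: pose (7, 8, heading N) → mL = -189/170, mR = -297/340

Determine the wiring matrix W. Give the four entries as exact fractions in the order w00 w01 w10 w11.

obs A: pose=(-7,-6,N) → sL=1/2, sR=5/8, mL=-7/8, mR=1/8
obs B: pose=(7,8,N) → sL=45/34, sR=9/20, mL=-189/170, mR=-297/340
sensor matrix S = [[1/2, 5/8], [45/34, 9/20]]; det S = -819/1360
solve [mL_A; mL_B] = S·[w00; w01] and [mR_A; mR_B] = S·[w10; w11]:
  w00 = -1/2, w01 = -1, w10 = -1, w11 = 1

-1/2 -1 -1 1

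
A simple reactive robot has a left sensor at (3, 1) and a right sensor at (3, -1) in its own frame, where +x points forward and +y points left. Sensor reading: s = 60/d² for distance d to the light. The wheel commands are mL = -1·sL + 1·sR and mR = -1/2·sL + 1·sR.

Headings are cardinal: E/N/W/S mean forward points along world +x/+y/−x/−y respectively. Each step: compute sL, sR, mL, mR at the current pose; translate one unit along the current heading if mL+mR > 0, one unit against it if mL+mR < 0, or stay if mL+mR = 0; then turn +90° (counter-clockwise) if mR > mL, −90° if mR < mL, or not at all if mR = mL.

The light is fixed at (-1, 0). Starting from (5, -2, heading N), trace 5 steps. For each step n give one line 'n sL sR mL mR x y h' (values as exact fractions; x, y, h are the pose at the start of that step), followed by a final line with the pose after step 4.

0 30/13 6/5 -72/65 3/65 5 -2 N
1 12/5 60/13 144/65 222/65 5 -3 W
2 5/6 15/13 25/78 115/156 4 -3 S
3 60/73 60/89 -960/6497 1710/6497 4 -4 E
4 30/13 6/5 -72/65 3/65 5 -4 N
final 5 -5 W

n=0: pose=(5,-2,N); sL=30/13, sR=6/5; mL=-72/65, mR=3/65; mL+mR=-69/65 → advance -1; mR−mL=15/13 → turn +1·90°
n=1: pose=(5,-3,W); sL=12/5, sR=60/13; mL=144/65, mR=222/65; mL+mR=366/65 → advance +1; mR−mL=6/5 → turn +1·90°
n=2: pose=(4,-3,S); sL=5/6, sR=15/13; mL=25/78, mR=115/156; mL+mR=55/52 → advance +1; mR−mL=5/12 → turn +1·90°
n=3: pose=(4,-4,E); sL=60/73, sR=60/89; mL=-960/6497, mR=1710/6497; mL+mR=750/6497 → advance +1; mR−mL=30/73 → turn +1·90°
n=4: pose=(5,-4,N); sL=30/13, sR=6/5; mL=-72/65, mR=3/65; mL+mR=-69/65 → advance -1; mR−mL=15/13 → turn +1·90°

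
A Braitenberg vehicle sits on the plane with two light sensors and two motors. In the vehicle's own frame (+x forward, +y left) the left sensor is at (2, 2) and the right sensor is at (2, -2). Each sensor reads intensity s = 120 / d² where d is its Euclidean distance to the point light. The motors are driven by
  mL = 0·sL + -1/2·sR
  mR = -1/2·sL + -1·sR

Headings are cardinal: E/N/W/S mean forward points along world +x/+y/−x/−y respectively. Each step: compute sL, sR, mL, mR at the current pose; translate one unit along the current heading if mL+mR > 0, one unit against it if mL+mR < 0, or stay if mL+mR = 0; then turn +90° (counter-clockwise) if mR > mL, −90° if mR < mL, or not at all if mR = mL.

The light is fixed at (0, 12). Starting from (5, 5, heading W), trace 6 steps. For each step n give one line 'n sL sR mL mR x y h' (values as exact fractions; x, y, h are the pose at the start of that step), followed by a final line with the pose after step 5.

0 4/3 60/17 -30/17 -214/51 5 5 W
1 120/41 120/89 -60/89 -10260/3649 6 5 N
2 6/5 30/41 -15/41 -273/205 6 4 E
3 120/149 120/109 -60/109 -24420/16241 5 4 S
4 4/3 60/17 -30/17 -214/51 5 5 W
5 120/41 120/89 -60/89 -10260/3649 6 5 N
final 6 4 E

n=0: pose=(5,5,W); sL=4/3, sR=60/17; mL=-30/17, mR=-214/51; mL+mR=-304/51 → advance -1; mR−mL=-124/51 → turn -1·90°
n=1: pose=(6,5,N); sL=120/41, sR=120/89; mL=-60/89, mR=-10260/3649; mL+mR=-12720/3649 → advance -1; mR−mL=-7800/3649 → turn -1·90°
n=2: pose=(6,4,E); sL=6/5, sR=30/41; mL=-15/41, mR=-273/205; mL+mR=-348/205 → advance -1; mR−mL=-198/205 → turn -1·90°
n=3: pose=(5,4,S); sL=120/149, sR=120/109; mL=-60/109, mR=-24420/16241; mL+mR=-33360/16241 → advance -1; mR−mL=-15480/16241 → turn -1·90°
n=4: pose=(5,5,W); sL=4/3, sR=60/17; mL=-30/17, mR=-214/51; mL+mR=-304/51 → advance -1; mR−mL=-124/51 → turn -1·90°
n=5: pose=(6,5,N); sL=120/41, sR=120/89; mL=-60/89, mR=-10260/3649; mL+mR=-12720/3649 → advance -1; mR−mL=-7800/3649 → turn -1·90°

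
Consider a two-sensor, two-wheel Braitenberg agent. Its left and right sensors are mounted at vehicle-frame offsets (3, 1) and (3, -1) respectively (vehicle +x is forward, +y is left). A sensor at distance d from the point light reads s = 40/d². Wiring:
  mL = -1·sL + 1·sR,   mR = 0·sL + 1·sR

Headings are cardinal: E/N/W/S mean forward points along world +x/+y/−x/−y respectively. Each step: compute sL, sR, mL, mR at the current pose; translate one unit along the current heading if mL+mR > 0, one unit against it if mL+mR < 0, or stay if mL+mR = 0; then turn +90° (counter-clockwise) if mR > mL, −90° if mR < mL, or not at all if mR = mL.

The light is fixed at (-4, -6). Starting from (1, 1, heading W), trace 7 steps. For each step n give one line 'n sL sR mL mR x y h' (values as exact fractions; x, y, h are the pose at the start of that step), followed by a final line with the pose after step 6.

0 1 10/17 -7/17 10/17 1 1 W
1 40/41 8/5 128/205 8/5 0 1 S
2 20/49 20/37 240/1813 20/37 0 0 E
3 40/97 40/117 -800/11349 40/117 1 0 N
4 1 10/17 -7/17 10/17 1 1 W
5 40/41 8/5 128/205 8/5 0 1 S
6 20/49 20/37 240/1813 20/37 0 0 E
final 1 0 N

n=0: pose=(1,1,W); sL=1, sR=10/17; mL=-7/17, mR=10/17; mL+mR=3/17 → advance +1; mR−mL=1 → turn +1·90°
n=1: pose=(0,1,S); sL=40/41, sR=8/5; mL=128/205, mR=8/5; mL+mR=456/205 → advance +1; mR−mL=40/41 → turn +1·90°
n=2: pose=(0,0,E); sL=20/49, sR=20/37; mL=240/1813, mR=20/37; mL+mR=1220/1813 → advance +1; mR−mL=20/49 → turn +1·90°
n=3: pose=(1,0,N); sL=40/97, sR=40/117; mL=-800/11349, mR=40/117; mL+mR=3080/11349 → advance +1; mR−mL=40/97 → turn +1·90°
n=4: pose=(1,1,W); sL=1, sR=10/17; mL=-7/17, mR=10/17; mL+mR=3/17 → advance +1; mR−mL=1 → turn +1·90°
n=5: pose=(0,1,S); sL=40/41, sR=8/5; mL=128/205, mR=8/5; mL+mR=456/205 → advance +1; mR−mL=40/41 → turn +1·90°
n=6: pose=(0,0,E); sL=20/49, sR=20/37; mL=240/1813, mR=20/37; mL+mR=1220/1813 → advance +1; mR−mL=20/49 → turn +1·90°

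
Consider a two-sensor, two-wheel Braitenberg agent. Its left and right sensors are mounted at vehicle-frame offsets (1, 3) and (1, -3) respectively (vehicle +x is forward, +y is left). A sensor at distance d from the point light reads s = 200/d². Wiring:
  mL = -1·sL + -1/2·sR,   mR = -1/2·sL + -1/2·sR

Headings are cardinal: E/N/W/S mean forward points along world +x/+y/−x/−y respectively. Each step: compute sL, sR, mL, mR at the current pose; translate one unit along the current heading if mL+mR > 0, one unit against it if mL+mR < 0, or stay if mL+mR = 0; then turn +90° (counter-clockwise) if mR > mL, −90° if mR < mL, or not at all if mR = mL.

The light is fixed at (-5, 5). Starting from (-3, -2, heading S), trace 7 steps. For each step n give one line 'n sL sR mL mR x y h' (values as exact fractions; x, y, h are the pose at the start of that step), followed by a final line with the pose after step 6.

n=0: pose=(-3,-2,S); sL=200/89, sR=40/13; mL=-4380/1157, mR=-3080/1157; mL+mR=-7460/1157 → advance -1; mR−mL=100/89 → turn +1·90°
n=1: pose=(-3,-1,E); sL=100/9, sR=20/9; mL=-110/9, mR=-20/3; mL+mR=-170/9 → advance -1; mR−mL=50/9 → turn +1·90°
n=2: pose=(-4,-1,N); sL=200/29, sR=200/41; mL=-11100/1189, mR=-7000/1189; mL+mR=-18100/1189 → advance -1; mR−mL=100/29 → turn +1·90°
n=3: pose=(-4,-2,W); sL=2, sR=25/2; mL=-33/4, mR=-29/4; mL+mR=-31/2 → advance -1; mR−mL=1 → turn +1·90°
n=4: pose=(-3,-2,S); sL=200/89, sR=40/13; mL=-4380/1157, mR=-3080/1157; mL+mR=-7460/1157 → advance -1; mR−mL=100/89 → turn +1·90°
n=5: pose=(-3,-1,E); sL=100/9, sR=20/9; mL=-110/9, mR=-20/3; mL+mR=-170/9 → advance -1; mR−mL=50/9 → turn +1·90°
n=6: pose=(-4,-1,N); sL=200/29, sR=200/41; mL=-11100/1189, mR=-7000/1189; mL+mR=-18100/1189 → advance -1; mR−mL=100/29 → turn +1·90°

0 200/89 40/13 -4380/1157 -3080/1157 -3 -2 S
1 100/9 20/9 -110/9 -20/3 -3 -1 E
2 200/29 200/41 -11100/1189 -7000/1189 -4 -1 N
3 2 25/2 -33/4 -29/4 -4 -2 W
4 200/89 40/13 -4380/1157 -3080/1157 -3 -2 S
5 100/9 20/9 -110/9 -20/3 -3 -1 E
6 200/29 200/41 -11100/1189 -7000/1189 -4 -1 N
final -4 -2 W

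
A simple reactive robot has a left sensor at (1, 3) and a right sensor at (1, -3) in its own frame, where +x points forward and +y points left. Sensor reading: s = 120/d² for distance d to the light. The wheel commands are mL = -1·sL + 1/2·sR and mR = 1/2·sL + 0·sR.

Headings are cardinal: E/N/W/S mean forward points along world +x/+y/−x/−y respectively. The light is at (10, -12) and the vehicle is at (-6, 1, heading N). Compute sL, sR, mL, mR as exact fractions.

120/557 24/73 -2076/40661 60/557

left sensor world pos  = (-9, 2); dL² = 557
right sensor world pos = (-3, 2); dR² = 365
sL = 120/557 = 120/557
sR = 120/365 = 24/73
mL = -1·sL + 1/2·sR = -2076/40661
mR = 1/2·sL + 0·sR = 60/557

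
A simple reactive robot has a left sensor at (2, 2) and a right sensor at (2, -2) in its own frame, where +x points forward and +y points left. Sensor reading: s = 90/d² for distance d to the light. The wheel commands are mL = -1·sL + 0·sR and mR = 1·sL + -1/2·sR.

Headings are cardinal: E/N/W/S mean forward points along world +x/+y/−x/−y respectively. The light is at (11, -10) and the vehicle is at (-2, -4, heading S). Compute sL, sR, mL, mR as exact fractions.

90/137 90/241 -90/137 15525/33017

left sensor world pos  = (0, -6); dL² = 137
right sensor world pos = (-4, -6); dR² = 241
sL = 90/137 = 90/137
sR = 90/241 = 90/241
mL = -1·sL + 0·sR = -90/137
mR = 1·sL + -1/2·sR = 15525/33017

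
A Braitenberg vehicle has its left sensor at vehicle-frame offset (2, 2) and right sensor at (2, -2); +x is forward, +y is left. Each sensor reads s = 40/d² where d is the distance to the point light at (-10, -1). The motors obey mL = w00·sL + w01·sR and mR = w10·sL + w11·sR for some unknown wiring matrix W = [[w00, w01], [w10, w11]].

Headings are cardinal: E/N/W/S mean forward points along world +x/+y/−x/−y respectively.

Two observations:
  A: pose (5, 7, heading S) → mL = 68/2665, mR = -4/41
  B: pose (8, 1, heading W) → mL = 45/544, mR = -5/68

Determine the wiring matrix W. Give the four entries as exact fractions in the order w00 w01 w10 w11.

1 -1/2 0 -1/2

obs A: pose=(5,7,S) → sL=8/65, sR=8/41, mL=68/2665, mR=-4/41
obs B: pose=(8,1,W) → sL=5/32, sR=5/34, mL=45/544, mR=-5/68
sensor matrix S = [[8/65, 8/41], [5/32, 5/34]]; det S = -449/36244
solve [mL_A; mL_B] = S·[w00; w01] and [mR_A; mR_B] = S·[w10; w11]:
  w00 = 1, w01 = -1/2, w10 = 0, w11 = -1/2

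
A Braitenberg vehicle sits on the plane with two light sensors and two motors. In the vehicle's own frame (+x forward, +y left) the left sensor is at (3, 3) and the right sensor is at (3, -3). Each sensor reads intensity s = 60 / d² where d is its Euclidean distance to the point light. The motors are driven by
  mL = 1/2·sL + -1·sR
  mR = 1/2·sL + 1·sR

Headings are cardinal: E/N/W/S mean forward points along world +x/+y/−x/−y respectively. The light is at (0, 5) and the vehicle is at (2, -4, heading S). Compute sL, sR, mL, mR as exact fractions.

60/169 12/29 -1158/4901 2898/4901

left sensor world pos  = (5, -7); dL² = 169
right sensor world pos = (-1, -7); dR² = 145
sL = 60/169 = 60/169
sR = 60/145 = 12/29
mL = 1/2·sL + -1·sR = -1158/4901
mR = 1/2·sL + 1·sR = 2898/4901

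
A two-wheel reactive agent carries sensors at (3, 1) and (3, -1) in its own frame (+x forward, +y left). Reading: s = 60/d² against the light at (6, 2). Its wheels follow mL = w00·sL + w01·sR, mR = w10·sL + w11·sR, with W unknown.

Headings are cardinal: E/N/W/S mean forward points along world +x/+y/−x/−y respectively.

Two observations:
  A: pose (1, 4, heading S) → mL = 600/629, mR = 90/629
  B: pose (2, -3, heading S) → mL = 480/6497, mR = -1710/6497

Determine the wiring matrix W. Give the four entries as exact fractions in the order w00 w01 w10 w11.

obs A: pose=(1,4,S) → sL=60/17, sR=60/37, mL=600/629, mR=90/629
obs B: pose=(2,-3,S) → sL=60/73, sR=60/89, mL=480/6497, mR=-1710/6497
sensor matrix S = [[60/17, 60/37], [60/73, 60/89]]; det S = 4276800/4086613
solve [mL_A; mL_B] = S·[w00; w01] and [mR_A; mR_B] = S·[w10; w11]:
  w00 = 1/2, w01 = -1/2, w10 = 1/2, w11 = -1

1/2 -1/2 1/2 -1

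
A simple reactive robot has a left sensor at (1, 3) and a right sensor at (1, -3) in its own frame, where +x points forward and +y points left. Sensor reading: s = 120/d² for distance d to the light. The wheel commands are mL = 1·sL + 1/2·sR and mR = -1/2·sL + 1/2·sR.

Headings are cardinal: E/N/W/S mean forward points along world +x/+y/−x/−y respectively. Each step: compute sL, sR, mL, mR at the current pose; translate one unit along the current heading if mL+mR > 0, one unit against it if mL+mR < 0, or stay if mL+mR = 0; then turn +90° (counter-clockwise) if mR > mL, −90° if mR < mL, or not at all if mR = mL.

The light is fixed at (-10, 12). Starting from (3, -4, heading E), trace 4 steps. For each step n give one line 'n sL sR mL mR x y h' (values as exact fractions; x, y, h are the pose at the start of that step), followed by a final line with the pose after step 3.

n=0: pose=(3,-4,E); sL=24/73, sR=120/557; mL=17748/40661, mR=-2304/40661; mL+mR=15444/40661 → advance +1; mR−mL=-36/73 → turn -1·90°
n=1: pose=(4,-4,S); sL=60/289, sR=12/41; mL=4194/11849, mR=504/11849; mL+mR=4698/11849 → advance +1; mR−mL=-90/289 → turn -1·90°
n=2: pose=(4,-5,W); sL=120/569, sR=24/73; mL=15588/41537, mR=2448/41537; mL+mR=18036/41537 → advance +1; mR−mL=-180/569 → turn -1·90°
n=3: pose=(3,-5,N); sL=30/89, sR=15/64; mL=5175/11392, mR=-585/11392; mL+mR=2295/5696 → advance +1; mR−mL=-45/89 → turn -1·90°

0 24/73 120/557 17748/40661 -2304/40661 3 -4 E
1 60/289 12/41 4194/11849 504/11849 4 -4 S
2 120/569 24/73 15588/41537 2448/41537 4 -5 W
3 30/89 15/64 5175/11392 -585/11392 3 -5 N
final 3 -4 E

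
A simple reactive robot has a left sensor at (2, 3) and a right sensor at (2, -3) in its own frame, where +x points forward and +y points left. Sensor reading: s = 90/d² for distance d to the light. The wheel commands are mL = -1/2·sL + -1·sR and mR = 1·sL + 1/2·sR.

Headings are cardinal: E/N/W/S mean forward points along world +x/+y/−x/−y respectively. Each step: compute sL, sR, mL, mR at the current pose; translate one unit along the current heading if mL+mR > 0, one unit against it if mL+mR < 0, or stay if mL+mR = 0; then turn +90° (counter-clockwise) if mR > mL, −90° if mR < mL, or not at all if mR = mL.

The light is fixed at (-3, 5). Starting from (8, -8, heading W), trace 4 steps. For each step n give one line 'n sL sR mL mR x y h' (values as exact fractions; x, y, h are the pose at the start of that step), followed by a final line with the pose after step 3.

n=0: pose=(8,-8,W); sL=90/337, sR=90/181; mL=-38475/60997, mR=31455/60997; mL+mR=-7020/60997 → advance -1; mR−mL=69930/60997 → turn +1·90°
n=1: pose=(9,-8,S); sL=1/5, sR=5/17; mL=-67/170, mR=59/170; mL+mR=-4/85 → advance -1; mR−mL=63/85 → turn +1·90°
n=2: pose=(9,-7,E); sL=90/277, sR=90/421; mL=-43875/116617, mR=50355/116617; mL+mR=6480/116617 → advance +1; mR−mL=94230/116617 → turn +1·90°
n=3: pose=(10,-7,N); sL=9/20, sR=45/178; mL=-1701/3560, mR=513/890; mL+mR=351/3560 → advance +1; mR−mL=3753/3560 → turn +1·90°

0 90/337 90/181 -38475/60997 31455/60997 8 -8 W
1 1/5 5/17 -67/170 59/170 9 -8 S
2 90/277 90/421 -43875/116617 50355/116617 9 -7 E
3 9/20 45/178 -1701/3560 513/890 10 -7 N
final 10 -6 W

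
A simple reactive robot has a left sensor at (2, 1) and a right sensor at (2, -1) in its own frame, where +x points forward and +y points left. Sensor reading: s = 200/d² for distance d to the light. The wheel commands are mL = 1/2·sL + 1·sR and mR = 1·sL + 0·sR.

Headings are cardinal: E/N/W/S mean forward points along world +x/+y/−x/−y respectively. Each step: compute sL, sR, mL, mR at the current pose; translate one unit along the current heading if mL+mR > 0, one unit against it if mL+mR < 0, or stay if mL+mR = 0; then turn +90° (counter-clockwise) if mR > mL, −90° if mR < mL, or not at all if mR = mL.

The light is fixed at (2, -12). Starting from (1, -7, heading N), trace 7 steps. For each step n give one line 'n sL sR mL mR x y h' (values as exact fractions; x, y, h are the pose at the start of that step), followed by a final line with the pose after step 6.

0 200/53 200/49 15500/2597 200/53 1 -7 N
1 4 100/13 126/13 4 1 -6 E
2 200/17 200/17 300/17 200/17 2 -6 S
3 10 5 10 10 2 -7 W
4 8 40/9 76/9 8 1 -7 W
5 100/29 4 166/29 100/29 0 -7 N
6 200/49 8 492/49 200/49 0 -6 E
final 1 -6 S

n=0: pose=(1,-7,N); sL=200/53, sR=200/49; mL=15500/2597, mR=200/53; mL+mR=25300/2597 → advance +1; mR−mL=-5700/2597 → turn -1·90°
n=1: pose=(1,-6,E); sL=4, sR=100/13; mL=126/13, mR=4; mL+mR=178/13 → advance +1; mR−mL=-74/13 → turn -1·90°
n=2: pose=(2,-6,S); sL=200/17, sR=200/17; mL=300/17, mR=200/17; mL+mR=500/17 → advance +1; mR−mL=-100/17 → turn -1·90°
n=3: pose=(2,-7,W); sL=10, sR=5; mL=10, mR=10; mL+mR=20 → advance +1; mR−mL=0 → turn +0·90°
n=4: pose=(1,-7,W); sL=8, sR=40/9; mL=76/9, mR=8; mL+mR=148/9 → advance +1; mR−mL=-4/9 → turn -1·90°
n=5: pose=(0,-7,N); sL=100/29, sR=4; mL=166/29, mR=100/29; mL+mR=266/29 → advance +1; mR−mL=-66/29 → turn -1·90°
n=6: pose=(0,-6,E); sL=200/49, sR=8; mL=492/49, mR=200/49; mL+mR=692/49 → advance +1; mR−mL=-292/49 → turn -1·90°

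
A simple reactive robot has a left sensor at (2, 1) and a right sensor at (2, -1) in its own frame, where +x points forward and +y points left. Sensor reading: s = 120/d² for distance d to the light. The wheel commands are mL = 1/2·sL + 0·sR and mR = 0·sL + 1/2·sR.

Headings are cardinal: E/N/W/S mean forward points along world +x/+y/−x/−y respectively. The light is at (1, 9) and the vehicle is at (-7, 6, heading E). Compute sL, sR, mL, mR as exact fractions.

left sensor world pos  = (-5, 7); dL² = 40
right sensor world pos = (-5, 5); dR² = 52
sL = 120/40 = 3
sR = 120/52 = 30/13
mL = 1/2·sL + 0·sR = 3/2
mR = 0·sL + 1/2·sR = 15/13

3 30/13 3/2 15/13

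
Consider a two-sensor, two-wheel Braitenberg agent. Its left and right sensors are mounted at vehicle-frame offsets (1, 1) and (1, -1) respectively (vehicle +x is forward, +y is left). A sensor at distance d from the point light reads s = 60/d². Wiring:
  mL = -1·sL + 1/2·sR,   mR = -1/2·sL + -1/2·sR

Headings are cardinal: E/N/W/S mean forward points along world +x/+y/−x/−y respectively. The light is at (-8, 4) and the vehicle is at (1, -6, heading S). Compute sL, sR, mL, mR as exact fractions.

left sensor world pos  = (2, -7); dL² = 221
right sensor world pos = (0, -7); dR² = 185
sL = 60/221 = 60/221
sR = 60/185 = 12/37
mL = -1·sL + 1/2·sR = -894/8177
mR = -1/2·sL + -1/2·sR = -2436/8177

60/221 12/37 -894/8177 -2436/8177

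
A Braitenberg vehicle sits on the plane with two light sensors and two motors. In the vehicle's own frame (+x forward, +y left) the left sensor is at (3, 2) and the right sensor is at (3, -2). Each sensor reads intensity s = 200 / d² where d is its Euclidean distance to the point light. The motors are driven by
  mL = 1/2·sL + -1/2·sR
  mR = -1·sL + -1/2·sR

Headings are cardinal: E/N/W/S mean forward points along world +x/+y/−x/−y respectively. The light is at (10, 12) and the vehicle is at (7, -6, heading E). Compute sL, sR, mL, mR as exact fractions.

25/32 1/2 9/64 -33/32

left sensor world pos  = (10, -4); dL² = 256
right sensor world pos = (10, -8); dR² = 400
sL = 200/256 = 25/32
sR = 200/400 = 1/2
mL = 1/2·sL + -1/2·sR = 9/64
mR = -1·sL + -1/2·sR = -33/32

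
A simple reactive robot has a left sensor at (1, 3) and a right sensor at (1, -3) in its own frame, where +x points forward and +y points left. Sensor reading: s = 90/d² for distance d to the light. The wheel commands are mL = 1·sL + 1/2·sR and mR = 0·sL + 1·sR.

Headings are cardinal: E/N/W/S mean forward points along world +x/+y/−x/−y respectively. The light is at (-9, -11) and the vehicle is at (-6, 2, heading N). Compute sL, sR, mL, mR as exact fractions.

45/98 45/116 7425/11368 45/116

left sensor world pos  = (-9, 3); dL² = 196
right sensor world pos = (-3, 3); dR² = 232
sL = 90/196 = 45/98
sR = 90/232 = 45/116
mL = 1·sL + 1/2·sR = 7425/11368
mR = 0·sL + 1·sR = 45/116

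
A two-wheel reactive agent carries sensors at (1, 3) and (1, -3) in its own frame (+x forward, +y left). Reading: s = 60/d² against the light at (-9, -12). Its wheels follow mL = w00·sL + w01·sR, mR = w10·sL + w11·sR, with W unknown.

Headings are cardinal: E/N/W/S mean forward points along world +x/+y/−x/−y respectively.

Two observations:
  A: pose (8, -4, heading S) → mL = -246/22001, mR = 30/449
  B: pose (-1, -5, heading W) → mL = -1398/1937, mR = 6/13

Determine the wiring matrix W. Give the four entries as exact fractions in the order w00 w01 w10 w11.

-1 1/2 1/2 0

obs A: pose=(8,-4,S) → sL=60/449, sR=12/49, mL=-246/22001, mR=30/449
obs B: pose=(-1,-5,W) → sL=12/13, sR=60/149, mL=-1398/1937, mR=6/13
sensor matrix S = [[60/449, 12/49], [12/13, 60/149]]; det S = -7340544/42615937
solve [mL_A; mL_B] = S·[w00; w01] and [mR_A; mR_B] = S·[w10; w11]:
  w00 = -1, w01 = 1/2, w10 = 1/2, w11 = 0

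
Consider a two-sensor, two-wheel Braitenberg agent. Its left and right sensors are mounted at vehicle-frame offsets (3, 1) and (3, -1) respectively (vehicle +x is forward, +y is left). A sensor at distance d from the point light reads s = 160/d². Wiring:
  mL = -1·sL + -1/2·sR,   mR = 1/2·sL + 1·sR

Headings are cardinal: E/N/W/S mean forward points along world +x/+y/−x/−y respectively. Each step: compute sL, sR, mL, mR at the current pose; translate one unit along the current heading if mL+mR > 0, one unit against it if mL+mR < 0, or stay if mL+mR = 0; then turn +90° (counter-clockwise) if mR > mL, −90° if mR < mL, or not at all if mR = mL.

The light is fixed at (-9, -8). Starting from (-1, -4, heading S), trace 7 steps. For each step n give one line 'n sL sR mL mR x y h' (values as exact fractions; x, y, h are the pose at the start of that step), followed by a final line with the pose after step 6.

n=0: pose=(-1,-4,S); sL=80/41, sR=16/5; mL=-728/205, mR=856/205; mL+mR=128/205 → advance +1; mR−mL=1584/205 → turn +1·90°
n=1: pose=(-1,-5,E); sL=160/137, sR=32/25; mL=-6192/3425, mR=6384/3425; mL+mR=192/3425 → advance +1; mR−mL=12576/3425 → turn +1·90°
n=2: pose=(0,-5,N); sL=8/5, sR=20/17; mL=-186/85, mR=168/85; mL+mR=-18/85 → advance -1; mR−mL=354/85 → turn +1·90°
n=3: pose=(0,-6,W); sL=160/37, sR=32/9; mL=-2032/333, mR=1904/333; mL+mR=-128/333 → advance -1; mR−mL=1312/111 → turn +1·90°
n=4: pose=(1,-6,S); sL=80/61, sR=80/41; mL=-5720/2501, mR=6520/2501; mL+mR=800/2501 → advance +1; mR−mL=12240/2501 → turn +1·90°
n=5: pose=(1,-7,E); sL=160/173, sR=160/169; mL=-40880/29237, mR=41200/29237; mL+mR=320/29237 → advance +1; mR−mL=82080/29237 → turn +1·90°
n=6: pose=(2,-7,N); sL=40/29, sR=1; mL=-109/58, mR=49/29; mL+mR=-11/58 → advance -1; mR−mL=207/58 → turn +1·90°

0 80/41 16/5 -728/205 856/205 -1 -4 S
1 160/137 32/25 -6192/3425 6384/3425 -1 -5 E
2 8/5 20/17 -186/85 168/85 0 -5 N
3 160/37 32/9 -2032/333 1904/333 0 -6 W
4 80/61 80/41 -5720/2501 6520/2501 1 -6 S
5 160/173 160/169 -40880/29237 41200/29237 1 -7 E
6 40/29 1 -109/58 49/29 2 -7 N
final 2 -8 W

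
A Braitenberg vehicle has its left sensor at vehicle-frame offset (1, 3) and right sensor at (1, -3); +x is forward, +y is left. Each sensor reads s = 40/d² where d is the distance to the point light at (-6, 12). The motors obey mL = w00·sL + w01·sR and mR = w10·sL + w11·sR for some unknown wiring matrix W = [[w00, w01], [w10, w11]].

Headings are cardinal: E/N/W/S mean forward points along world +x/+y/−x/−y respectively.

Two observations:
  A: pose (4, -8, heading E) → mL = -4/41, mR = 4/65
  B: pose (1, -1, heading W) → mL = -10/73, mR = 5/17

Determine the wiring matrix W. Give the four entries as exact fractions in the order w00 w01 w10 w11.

-1 0 0 1

obs A: pose=(4,-8,E) → sL=4/41, sR=4/65, mL=-4/41, mR=4/65
obs B: pose=(1,-1,W) → sL=10/73, sR=5/17, mL=-10/73, mR=5/17
sensor matrix S = [[4/41, 4/65], [10/73, 5/17]]; det S = 13404/661453
solve [mL_A; mL_B] = S·[w00; w01] and [mR_A; mR_B] = S·[w10; w11]:
  w00 = -1, w01 = 0, w10 = 0, w11 = 1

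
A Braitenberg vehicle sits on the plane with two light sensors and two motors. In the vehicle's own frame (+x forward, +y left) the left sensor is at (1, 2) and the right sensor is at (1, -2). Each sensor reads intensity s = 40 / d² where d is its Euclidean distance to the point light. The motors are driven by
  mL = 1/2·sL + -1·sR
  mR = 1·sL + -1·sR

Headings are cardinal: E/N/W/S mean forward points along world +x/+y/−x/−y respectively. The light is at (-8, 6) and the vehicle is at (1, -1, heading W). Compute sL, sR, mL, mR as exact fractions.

left sensor world pos  = (0, -3); dL² = 145
right sensor world pos = (0, 1); dR² = 89
sL = 40/145 = 8/29
sR = 40/89 = 40/89
mL = 1/2·sL + -1·sR = -804/2581
mR = 1·sL + -1·sR = -448/2581

8/29 40/89 -804/2581 -448/2581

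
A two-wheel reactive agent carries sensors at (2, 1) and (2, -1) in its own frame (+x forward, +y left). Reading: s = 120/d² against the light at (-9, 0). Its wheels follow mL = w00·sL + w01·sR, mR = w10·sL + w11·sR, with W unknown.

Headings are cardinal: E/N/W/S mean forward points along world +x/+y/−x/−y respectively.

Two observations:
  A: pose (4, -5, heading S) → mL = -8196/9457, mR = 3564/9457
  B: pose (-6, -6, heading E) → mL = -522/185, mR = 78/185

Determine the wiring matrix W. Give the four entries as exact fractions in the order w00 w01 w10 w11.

obs A: pose=(4,-5,S) → sL=24/49, sR=120/193, mL=-8196/9457, mR=3564/9457
obs B: pose=(-6,-6,E) → sL=12/5, sR=60/37, mL=-522/185, mR=78/185
sensor matrix S = [[24/49, 120/193], [12/5, 60/37]]; det S = -244224/349909
solve [mL_A; mL_B] = S·[w00; w01] and [mR_A; mR_B] = S·[w10; w11]:
  w00 = -1/2, w01 = -1, w10 = -1/2, w11 = 1

-1/2 -1 -1/2 1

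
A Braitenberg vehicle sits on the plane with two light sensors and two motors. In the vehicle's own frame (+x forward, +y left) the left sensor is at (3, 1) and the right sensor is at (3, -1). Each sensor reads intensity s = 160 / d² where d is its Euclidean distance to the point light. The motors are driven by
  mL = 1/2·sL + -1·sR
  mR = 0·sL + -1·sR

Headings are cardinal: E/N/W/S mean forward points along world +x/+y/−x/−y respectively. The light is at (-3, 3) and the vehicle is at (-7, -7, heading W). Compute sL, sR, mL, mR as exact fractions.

16/17 16/13 -168/221 -16/13

left sensor world pos  = (-10, -8); dL² = 170
right sensor world pos = (-10, -6); dR² = 130
sL = 160/170 = 16/17
sR = 160/130 = 16/13
mL = 1/2·sL + -1·sR = -168/221
mR = 0·sL + -1·sR = -16/13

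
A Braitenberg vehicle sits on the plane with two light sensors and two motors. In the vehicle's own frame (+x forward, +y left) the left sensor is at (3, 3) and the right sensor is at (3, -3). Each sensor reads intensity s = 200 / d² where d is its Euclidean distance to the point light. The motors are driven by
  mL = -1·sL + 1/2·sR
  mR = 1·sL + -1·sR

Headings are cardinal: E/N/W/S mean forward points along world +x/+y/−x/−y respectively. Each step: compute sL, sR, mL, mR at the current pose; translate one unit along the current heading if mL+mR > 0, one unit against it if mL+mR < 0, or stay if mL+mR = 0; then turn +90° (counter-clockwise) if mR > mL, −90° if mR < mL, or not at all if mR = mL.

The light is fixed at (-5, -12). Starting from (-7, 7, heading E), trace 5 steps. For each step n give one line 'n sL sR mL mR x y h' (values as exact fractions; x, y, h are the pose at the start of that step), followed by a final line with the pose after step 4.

0 40/97 200/257 -580/24929 -9120/24929 -7 7 E
1 25/32 50/73 -1025/2336 225/2336 -8 7 S
2 200/529 200/289 -4900/152881 -48000/152881 -8 8 E
3 20/29 100/169 -1930/4901 480/4901 -9 8 S
4 200/577 8/13 -292/7501 -2016/7501 -9 9 E
final -10 9 S

n=0: pose=(-7,7,E); sL=40/97, sR=200/257; mL=-580/24929, mR=-9120/24929; mL+mR=-100/257 → advance -1; mR−mL=-8540/24929 → turn -1·90°
n=1: pose=(-8,7,S); sL=25/32, sR=50/73; mL=-1025/2336, mR=225/2336; mL+mR=-25/73 → advance -1; mR−mL=625/1168 → turn +1·90°
n=2: pose=(-8,8,E); sL=200/529, sR=200/289; mL=-4900/152881, mR=-48000/152881; mL+mR=-100/289 → advance -1; mR−mL=-43100/152881 → turn -1·90°
n=3: pose=(-9,8,S); sL=20/29, sR=100/169; mL=-1930/4901, mR=480/4901; mL+mR=-50/169 → advance -1; mR−mL=2410/4901 → turn +1·90°
n=4: pose=(-9,9,E); sL=200/577, sR=8/13; mL=-292/7501, mR=-2016/7501; mL+mR=-4/13 → advance -1; mR−mL=-1724/7501 → turn -1·90°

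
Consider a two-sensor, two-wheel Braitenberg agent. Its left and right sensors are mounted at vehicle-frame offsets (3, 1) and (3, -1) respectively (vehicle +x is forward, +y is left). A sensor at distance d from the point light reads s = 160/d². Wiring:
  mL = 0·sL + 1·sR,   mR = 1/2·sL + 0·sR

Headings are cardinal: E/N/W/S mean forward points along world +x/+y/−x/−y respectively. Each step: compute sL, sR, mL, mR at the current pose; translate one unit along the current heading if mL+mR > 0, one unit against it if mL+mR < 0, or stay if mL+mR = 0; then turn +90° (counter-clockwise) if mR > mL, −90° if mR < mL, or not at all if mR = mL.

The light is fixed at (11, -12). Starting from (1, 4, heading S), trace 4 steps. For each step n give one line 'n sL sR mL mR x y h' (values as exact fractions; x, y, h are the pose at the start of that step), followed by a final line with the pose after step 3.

n=0: pose=(1,4,S); sL=16/25, sR=16/29; mL=16/29, mR=8/25; mL+mR=632/725 → advance +1; mR−mL=-168/725 → turn -1·90°
n=1: pose=(1,3,W); sL=32/73, sR=32/85; mL=32/85, mR=16/73; mL+mR=3696/6205 → advance +1; mR−mL=-976/6205 → turn -1·90°
n=2: pose=(0,3,N); sL=40/117, sR=20/53; mL=20/53, mR=20/117; mL+mR=3400/6201 → advance +1; mR−mL=-1280/6201 → turn -1·90°
n=3: pose=(0,4,E); sL=160/353, sR=160/289; mL=160/289, mR=80/353; mL+mR=79600/102017 → advance +1; mR−mL=-33360/102017 → turn -1·90°

0 16/25 16/29 16/29 8/25 1 4 S
1 32/73 32/85 32/85 16/73 1 3 W
2 40/117 20/53 20/53 20/117 0 3 N
3 160/353 160/289 160/289 80/353 0 4 E
final 1 4 S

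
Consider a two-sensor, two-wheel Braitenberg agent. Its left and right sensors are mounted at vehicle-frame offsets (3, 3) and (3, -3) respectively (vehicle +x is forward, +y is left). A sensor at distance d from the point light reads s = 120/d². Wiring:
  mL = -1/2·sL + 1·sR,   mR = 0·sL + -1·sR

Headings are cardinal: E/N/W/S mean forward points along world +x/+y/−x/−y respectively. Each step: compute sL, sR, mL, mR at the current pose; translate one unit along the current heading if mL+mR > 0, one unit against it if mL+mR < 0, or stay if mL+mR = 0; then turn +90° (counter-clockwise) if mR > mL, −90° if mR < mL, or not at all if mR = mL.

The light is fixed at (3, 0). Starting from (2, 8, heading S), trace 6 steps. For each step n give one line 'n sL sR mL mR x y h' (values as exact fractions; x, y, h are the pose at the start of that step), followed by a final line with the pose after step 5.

n=0: pose=(2,8,S); sL=120/29, sR=120/41; mL=1020/1189, mR=-120/41; mL+mR=-60/29 → advance -1; mR−mL=-4500/1189 → turn -1·90°
n=1: pose=(2,9,W); sL=30/13, sR=3/4; mL=-21/52, mR=-3/4; mL+mR=-15/13 → advance -1; mR−mL=-9/26 → turn -1·90°
n=2: pose=(3,9,N); sL=40/51, sR=40/51; mL=20/51, mR=-40/51; mL+mR=-20/51 → advance -1; mR−mL=-20/17 → turn -1·90°
n=3: pose=(3,8,E); sL=12/13, sR=60/17; mL=678/221, mR=-60/17; mL+mR=-6/13 → advance -1; mR−mL=-1458/221 → turn -1·90°
n=4: pose=(2,8,S); sL=120/29, sR=120/41; mL=1020/1189, mR=-120/41; mL+mR=-60/29 → advance -1; mR−mL=-4500/1189 → turn -1·90°
n=5: pose=(2,9,W); sL=30/13, sR=3/4; mL=-21/52, mR=-3/4; mL+mR=-15/13 → advance -1; mR−mL=-9/26 → turn -1·90°

0 120/29 120/41 1020/1189 -120/41 2 8 S
1 30/13 3/4 -21/52 -3/4 2 9 W
2 40/51 40/51 20/51 -40/51 3 9 N
3 12/13 60/17 678/221 -60/17 3 8 E
4 120/29 120/41 1020/1189 -120/41 2 8 S
5 30/13 3/4 -21/52 -3/4 2 9 W
final 3 9 N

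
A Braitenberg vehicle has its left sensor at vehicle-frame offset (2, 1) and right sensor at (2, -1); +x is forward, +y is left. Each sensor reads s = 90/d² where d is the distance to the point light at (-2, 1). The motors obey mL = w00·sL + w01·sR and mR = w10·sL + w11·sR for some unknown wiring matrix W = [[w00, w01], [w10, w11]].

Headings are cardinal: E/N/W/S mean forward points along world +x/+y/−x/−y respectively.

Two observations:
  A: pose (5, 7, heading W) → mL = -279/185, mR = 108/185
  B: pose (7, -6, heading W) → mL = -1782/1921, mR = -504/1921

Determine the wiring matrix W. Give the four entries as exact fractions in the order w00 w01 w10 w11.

-1/2 -1/2 1 -1

obs A: pose=(5,7,W) → sL=9/5, sR=45/37, mL=-279/185, mR=108/185
obs B: pose=(7,-6,W) → sL=90/113, sR=18/17, mL=-1782/1921, mR=-504/1921
sensor matrix S = [[9/5, 45/37], [90/113, 18/17]]; det S = 333072/355385
solve [mL_A; mL_B] = S·[w00; w01] and [mR_A; mR_B] = S·[w10; w11]:
  w00 = -1/2, w01 = -1/2, w10 = 1, w11 = -1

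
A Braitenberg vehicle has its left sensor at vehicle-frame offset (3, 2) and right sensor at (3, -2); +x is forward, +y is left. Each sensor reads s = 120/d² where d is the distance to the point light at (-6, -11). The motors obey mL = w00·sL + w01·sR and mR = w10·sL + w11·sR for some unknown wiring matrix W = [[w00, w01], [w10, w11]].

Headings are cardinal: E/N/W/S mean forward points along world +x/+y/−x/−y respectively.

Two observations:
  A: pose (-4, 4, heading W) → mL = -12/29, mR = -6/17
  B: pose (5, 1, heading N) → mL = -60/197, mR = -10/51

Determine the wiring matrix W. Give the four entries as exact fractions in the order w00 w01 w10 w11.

obs A: pose=(-4,4,W) → sL=12/17, sR=12/29, mL=-12/29, mR=-6/17
obs B: pose=(5,1,N) → sL=20/51, sR=60/197, mL=-60/197, mR=-10/51
sensor matrix S = [[12/17, 12/29], [20/51, 60/197]]; det S = 5120/97121
solve [mL_A; mL_B] = S·[w00; w01] and [mR_A; mR_B] = S·[w10; w11]:
  w00 = 0, w01 = -1, w10 = -1/2, w11 = 0

0 -1 -1/2 0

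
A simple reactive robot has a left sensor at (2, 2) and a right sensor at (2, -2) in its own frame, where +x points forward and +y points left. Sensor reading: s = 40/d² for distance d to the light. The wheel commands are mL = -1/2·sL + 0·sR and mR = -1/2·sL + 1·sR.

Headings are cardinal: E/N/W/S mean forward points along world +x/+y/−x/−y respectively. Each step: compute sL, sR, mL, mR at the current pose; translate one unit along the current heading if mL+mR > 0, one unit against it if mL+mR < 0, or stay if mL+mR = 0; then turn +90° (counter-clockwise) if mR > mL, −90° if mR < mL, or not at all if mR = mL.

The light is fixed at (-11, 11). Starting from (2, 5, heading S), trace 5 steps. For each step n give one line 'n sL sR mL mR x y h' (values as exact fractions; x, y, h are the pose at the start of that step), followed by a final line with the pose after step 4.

n=0: pose=(2,5,S); sL=40/289, sR=8/37; mL=-20/289, mR=1572/10693; mL+mR=832/10693 → advance +1; mR−mL=8/37 → turn +1·90°
n=1: pose=(2,4,E); sL=4/25, sR=20/153; mL=-2/25, mR=194/3825; mL+mR=-112/3825 → advance -1; mR−mL=20/153 → turn +1·90°
n=2: pose=(1,4,N); sL=8/25, sR=40/221; mL=-4/25, mR=116/5525; mL+mR=-768/5525 → advance -1; mR−mL=40/221 → turn +1·90°
n=3: pose=(1,3,W); sL=1/5, sR=5/17; mL=-1/10, mR=33/170; mL+mR=8/85 → advance +1; mR−mL=5/17 → turn +1·90°
n=4: pose=(0,3,S); sL=40/269, sR=40/181; mL=-20/269, mR=7140/48689; mL+mR=3520/48689 → advance +1; mR−mL=40/181 → turn +1·90°

0 40/289 8/37 -20/289 1572/10693 2 5 S
1 4/25 20/153 -2/25 194/3825 2 4 E
2 8/25 40/221 -4/25 116/5525 1 4 N
3 1/5 5/17 -1/10 33/170 1 3 W
4 40/269 40/181 -20/269 7140/48689 0 3 S
final 0 2 E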